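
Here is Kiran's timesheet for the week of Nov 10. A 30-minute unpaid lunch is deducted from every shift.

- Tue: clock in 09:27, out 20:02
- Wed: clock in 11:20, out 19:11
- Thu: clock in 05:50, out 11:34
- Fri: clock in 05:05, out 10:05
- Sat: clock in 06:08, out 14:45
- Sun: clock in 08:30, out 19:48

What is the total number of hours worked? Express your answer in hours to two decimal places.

46.08 hours

Tue: 09:27–20:02 = 10 h 35 min; less 30 min break → 10 h 5 min
Wed: 11:20–19:11 = 7 h 51 min; less 30 min break → 7 h 21 min
Thu: 05:50–11:34 = 5 h 44 min; less 30 min break → 5 h 14 min
Fri: 05:05–10:05 = 5 h 0 min; less 30 min break → 4 h 30 min
Sat: 06:08–14:45 = 8 h 37 min; less 30 min break → 8 h 7 min
Sun: 08:30–19:48 = 11 h 18 min; less 30 min break → 10 h 48 min
Total: 10 h 5 min + 7 h 21 min + 5 h 14 min + 4 h 30 min + 8 h 7 min + 10 h 48 min = 46 h 5 min.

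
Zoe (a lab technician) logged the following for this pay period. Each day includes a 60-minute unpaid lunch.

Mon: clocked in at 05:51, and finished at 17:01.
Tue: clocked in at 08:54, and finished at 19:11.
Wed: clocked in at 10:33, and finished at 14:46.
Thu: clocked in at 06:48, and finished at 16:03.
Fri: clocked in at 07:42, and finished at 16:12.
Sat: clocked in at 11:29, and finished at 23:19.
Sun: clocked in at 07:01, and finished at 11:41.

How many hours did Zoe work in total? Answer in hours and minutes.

Mon: 05:51–17:01 = 11 h 10 min; less 60 min break → 10 h 10 min
Tue: 08:54–19:11 = 10 h 17 min; less 60 min break → 9 h 17 min
Wed: 10:33–14:46 = 4 h 13 min; less 60 min break → 3 h 13 min
Thu: 06:48–16:03 = 9 h 15 min; less 60 min break → 8 h 15 min
Fri: 07:42–16:12 = 8 h 30 min; less 60 min break → 7 h 30 min
Sat: 11:29–23:19 = 11 h 50 min; less 60 min break → 10 h 50 min
Sun: 07:01–11:41 = 4 h 40 min; less 60 min break → 3 h 40 min
Total: 10 h 10 min + 9 h 17 min + 3 h 13 min + 8 h 15 min + 7 h 30 min + 10 h 50 min + 3 h 40 min = 52 h 55 min.

52 h 55 min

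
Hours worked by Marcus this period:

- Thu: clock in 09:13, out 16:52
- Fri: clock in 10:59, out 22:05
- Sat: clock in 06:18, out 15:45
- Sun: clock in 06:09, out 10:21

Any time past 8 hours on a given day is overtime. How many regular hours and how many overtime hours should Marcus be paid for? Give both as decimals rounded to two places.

Regular 27.85 hours, overtime 4.55 hours

Thu: 09:13–16:52 = 7 h 39 min
Fri: 10:59–22:05 = 11 h 6 min
Sat: 06:18–15:45 = 9 h 27 min
Sun: 06:09–10:21 = 4 h 12 min
Thu reg 7 h 39 min / OT 0 h 0 min; Fri reg 8 h 0 min / OT 3 h 6 min; Sat reg 8 h 0 min / OT 1 h 27 min; Sun reg 4 h 12 min / OT 0 h 0 min.
Totals: regular 27 h 51 min, overtime 4 h 33 min.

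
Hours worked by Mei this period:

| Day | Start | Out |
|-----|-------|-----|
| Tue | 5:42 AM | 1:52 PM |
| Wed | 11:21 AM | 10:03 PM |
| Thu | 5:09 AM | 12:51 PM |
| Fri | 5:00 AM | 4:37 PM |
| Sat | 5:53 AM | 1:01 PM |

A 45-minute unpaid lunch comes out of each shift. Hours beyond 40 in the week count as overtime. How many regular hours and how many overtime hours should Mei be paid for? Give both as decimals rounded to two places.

Regular 40.00 hours, overtime 1.57 hours

Tue: 5:42 AM–1:52 PM = 8 h 10 min; less 45 min break → 7 h 25 min
Wed: 11:21 AM–10:03 PM = 10 h 42 min; less 45 min break → 9 h 57 min
Thu: 5:09 AM–12:51 PM = 7 h 42 min; less 45 min break → 6 h 57 min
Fri: 5:00 AM–4:37 PM = 11 h 37 min; less 45 min break → 10 h 52 min
Sat: 5:53 AM–1:01 PM = 7 h 8 min; less 45 min break → 6 h 23 min
Total worked: 41 h 34 min = 41.57 h.
Threshold 40 h → overtime 1 h 34 min, regular 40 h 0 min.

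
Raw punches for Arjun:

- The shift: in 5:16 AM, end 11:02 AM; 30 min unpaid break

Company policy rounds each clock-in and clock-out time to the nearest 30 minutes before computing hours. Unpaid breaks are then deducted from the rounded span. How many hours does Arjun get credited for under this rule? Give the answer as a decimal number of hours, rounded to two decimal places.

The shift: in 5:16 AM→5:30 AM, out 11:02 AM→11:00 AM; 5 h 30 min − 30 min = 5 h 0 min

5.00 hours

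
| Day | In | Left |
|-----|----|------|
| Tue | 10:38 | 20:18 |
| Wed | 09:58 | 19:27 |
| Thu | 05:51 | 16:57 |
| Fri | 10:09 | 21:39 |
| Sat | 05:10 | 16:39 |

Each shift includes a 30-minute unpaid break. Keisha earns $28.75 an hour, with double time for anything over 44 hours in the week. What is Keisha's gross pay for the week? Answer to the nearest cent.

Tue: 10:38–20:18 = 9 h 40 min; less 30 min break → 9 h 10 min
Wed: 09:58–19:27 = 9 h 29 min; less 30 min break → 8 h 59 min
Thu: 05:51–16:57 = 11 h 6 min; less 30 min break → 10 h 36 min
Fri: 10:09–21:39 = 11 h 30 min; less 30 min break → 11 h 0 min
Sat: 05:10–16:39 = 11 h 29 min; less 30 min break → 10 h 59 min
Total worked: 50 h 44 min = 3044 min.
Regular 44 h 0 min = 2640 min at $28.75/h; overtime 6 h 44 min = 404 min at $57.50/h.
Pay = (2640 × $28.75 + 404 × $57.50) ÷ 60 = $1652.17.

$1652.17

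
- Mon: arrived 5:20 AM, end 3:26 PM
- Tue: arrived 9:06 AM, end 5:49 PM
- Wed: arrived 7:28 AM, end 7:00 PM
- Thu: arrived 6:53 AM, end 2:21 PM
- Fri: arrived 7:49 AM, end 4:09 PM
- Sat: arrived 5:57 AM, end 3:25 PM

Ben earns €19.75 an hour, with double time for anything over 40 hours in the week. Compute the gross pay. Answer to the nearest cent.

€1406.86

Mon: 5:20 AM–3:26 PM = 10 h 6 min
Tue: 9:06 AM–5:49 PM = 8 h 43 min
Wed: 7:28 AM–7:00 PM = 11 h 32 min
Thu: 6:53 AM–2:21 PM = 7 h 28 min
Fri: 7:49 AM–4:09 PM = 8 h 20 min
Sat: 5:57 AM–3:25 PM = 9 h 28 min
Total worked: 55 h 37 min = 3337 min.
Regular 40 h 0 min = 2400 min at €19.75/h; overtime 15 h 37 min = 937 min at €39.50/h.
Pay = (2400 × €19.75 + 937 × €39.50) ÷ 60 = €1406.86.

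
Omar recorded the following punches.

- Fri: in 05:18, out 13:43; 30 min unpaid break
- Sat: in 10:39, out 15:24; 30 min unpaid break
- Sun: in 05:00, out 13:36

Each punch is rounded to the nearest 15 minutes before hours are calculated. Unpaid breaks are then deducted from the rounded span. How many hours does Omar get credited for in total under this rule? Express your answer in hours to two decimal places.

20.75 hours

Fri: in 05:18→05:15, out 13:43→13:45; 8 h 30 min − 30 min = 8 h 0 min
Sat: in 10:39→10:45, out 15:24→15:30; 4 h 45 min − 30 min = 4 h 15 min
Sun: in 05:00→05:00, out 13:36→13:30; 8 h 30 min
Total credited: 20 h 45 min.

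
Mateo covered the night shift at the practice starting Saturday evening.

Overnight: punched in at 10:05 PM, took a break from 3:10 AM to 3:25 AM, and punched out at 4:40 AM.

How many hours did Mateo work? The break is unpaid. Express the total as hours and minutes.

6 h 20 min

Overnight: 10:05 PM → midnight = 1 h 55 min; midnight → 4:40 AM = 4 h 40 min; span 6 h 35 min; less 15 min break → 6 h 20 min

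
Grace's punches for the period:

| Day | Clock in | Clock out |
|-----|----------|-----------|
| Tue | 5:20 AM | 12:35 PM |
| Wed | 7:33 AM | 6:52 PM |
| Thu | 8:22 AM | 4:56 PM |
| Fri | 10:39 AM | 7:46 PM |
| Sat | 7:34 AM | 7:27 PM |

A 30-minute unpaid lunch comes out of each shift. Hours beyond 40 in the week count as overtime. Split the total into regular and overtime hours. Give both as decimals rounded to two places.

Tue: 5:20 AM–12:35 PM = 7 h 15 min; less 30 min break → 6 h 45 min
Wed: 7:33 AM–6:52 PM = 11 h 19 min; less 30 min break → 10 h 49 min
Thu: 8:22 AM–4:56 PM = 8 h 34 min; less 30 min break → 8 h 4 min
Fri: 10:39 AM–7:46 PM = 9 h 7 min; less 30 min break → 8 h 37 min
Sat: 7:34 AM–7:27 PM = 11 h 53 min; less 30 min break → 11 h 23 min
Total worked: 45 h 38 min = 45.63 h.
Threshold 40 h → overtime 5 h 38 min, regular 40 h 0 min.

Regular 40.00 hours, overtime 5.63 hours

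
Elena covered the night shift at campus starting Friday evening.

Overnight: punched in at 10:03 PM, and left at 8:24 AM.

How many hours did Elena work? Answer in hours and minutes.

Overnight: 10:03 PM → midnight = 1 h 57 min; midnight → 8:24 AM = 8 h 24 min; span 10 h 21 min

10 h 21 min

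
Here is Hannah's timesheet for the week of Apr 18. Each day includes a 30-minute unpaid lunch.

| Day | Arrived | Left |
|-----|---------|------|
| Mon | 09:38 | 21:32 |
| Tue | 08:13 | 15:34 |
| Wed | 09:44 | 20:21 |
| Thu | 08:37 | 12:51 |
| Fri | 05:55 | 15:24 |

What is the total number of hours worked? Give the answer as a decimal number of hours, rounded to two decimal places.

41.08 hours

Mon: 09:38–21:32 = 11 h 54 min; less 30 min break → 11 h 24 min
Tue: 08:13–15:34 = 7 h 21 min; less 30 min break → 6 h 51 min
Wed: 09:44–20:21 = 10 h 37 min; less 30 min break → 10 h 7 min
Thu: 08:37–12:51 = 4 h 14 min; less 30 min break → 3 h 44 min
Fri: 05:55–15:24 = 9 h 29 min; less 30 min break → 8 h 59 min
Total: 11 h 24 min + 6 h 51 min + 10 h 7 min + 3 h 44 min + 8 h 59 min = 41 h 5 min.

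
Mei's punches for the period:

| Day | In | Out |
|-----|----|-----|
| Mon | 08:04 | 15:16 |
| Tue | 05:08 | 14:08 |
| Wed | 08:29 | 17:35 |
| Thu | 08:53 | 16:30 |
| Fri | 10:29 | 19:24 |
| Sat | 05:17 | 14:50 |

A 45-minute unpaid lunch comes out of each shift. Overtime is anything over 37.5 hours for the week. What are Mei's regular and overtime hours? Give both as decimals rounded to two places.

Regular 37.50 hours, overtime 9.38 hours

Mon: 08:04–15:16 = 7 h 12 min; less 45 min break → 6 h 27 min
Tue: 05:08–14:08 = 9 h 0 min; less 45 min break → 8 h 15 min
Wed: 08:29–17:35 = 9 h 6 min; less 45 min break → 8 h 21 min
Thu: 08:53–16:30 = 7 h 37 min; less 45 min break → 6 h 52 min
Fri: 10:29–19:24 = 8 h 55 min; less 45 min break → 8 h 10 min
Sat: 05:17–14:50 = 9 h 33 min; less 45 min break → 8 h 48 min
Total worked: 46 h 53 min = 46.88 h.
Threshold 37.5 h → overtime 9 h 23 min, regular 37 h 30 min.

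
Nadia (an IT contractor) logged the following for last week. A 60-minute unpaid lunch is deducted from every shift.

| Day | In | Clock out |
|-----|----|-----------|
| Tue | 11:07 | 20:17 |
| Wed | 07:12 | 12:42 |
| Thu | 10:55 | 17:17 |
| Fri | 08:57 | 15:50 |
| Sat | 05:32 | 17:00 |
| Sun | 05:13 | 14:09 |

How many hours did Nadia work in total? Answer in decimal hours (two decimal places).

42.32 hours

Tue: 11:07–20:17 = 9 h 10 min; less 60 min break → 8 h 10 min
Wed: 07:12–12:42 = 5 h 30 min; less 60 min break → 4 h 30 min
Thu: 10:55–17:17 = 6 h 22 min; less 60 min break → 5 h 22 min
Fri: 08:57–15:50 = 6 h 53 min; less 60 min break → 5 h 53 min
Sat: 05:32–17:00 = 11 h 28 min; less 60 min break → 10 h 28 min
Sun: 05:13–14:09 = 8 h 56 min; less 60 min break → 7 h 56 min
Total: 8 h 10 min + 4 h 30 min + 5 h 22 min + 5 h 53 min + 10 h 28 min + 7 h 56 min = 42 h 19 min.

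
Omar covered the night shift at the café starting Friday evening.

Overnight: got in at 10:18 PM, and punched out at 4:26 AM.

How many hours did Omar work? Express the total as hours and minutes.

6 h 8 min

Overnight: 10:18 PM → midnight = 1 h 42 min; midnight → 4:26 AM = 4 h 26 min; span 6 h 8 min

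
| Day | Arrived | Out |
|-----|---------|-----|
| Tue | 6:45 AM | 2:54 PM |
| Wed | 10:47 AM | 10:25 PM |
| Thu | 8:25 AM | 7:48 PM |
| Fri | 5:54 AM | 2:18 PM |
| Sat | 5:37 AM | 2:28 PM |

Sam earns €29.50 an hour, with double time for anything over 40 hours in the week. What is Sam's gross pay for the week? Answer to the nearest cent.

Tue: 6:45 AM–2:54 PM = 8 h 9 min
Wed: 10:47 AM–10:25 PM = 11 h 38 min
Thu: 8:25 AM–7:48 PM = 11 h 23 min
Fri: 5:54 AM–2:18 PM = 8 h 24 min
Sat: 5:37 AM–2:28 PM = 8 h 51 min
Total worked: 48 h 25 min = 2905 min.
Regular 40 h 0 min = 2400 min at €29.50/h; overtime 8 h 25 min = 505 min at €59.00/h.
Pay = (2400 × €29.50 + 505 × €59.00) ÷ 60 = €1676.58.

€1676.58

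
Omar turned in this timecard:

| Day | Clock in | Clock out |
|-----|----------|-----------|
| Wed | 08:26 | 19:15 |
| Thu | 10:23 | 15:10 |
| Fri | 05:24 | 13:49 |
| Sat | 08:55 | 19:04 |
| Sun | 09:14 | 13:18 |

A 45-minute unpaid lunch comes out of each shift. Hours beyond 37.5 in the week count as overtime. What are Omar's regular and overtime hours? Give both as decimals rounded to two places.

Wed: 08:26–19:15 = 10 h 49 min; less 45 min break → 10 h 4 min
Thu: 10:23–15:10 = 4 h 47 min; less 45 min break → 4 h 2 min
Fri: 05:24–13:49 = 8 h 25 min; less 45 min break → 7 h 40 min
Sat: 08:55–19:04 = 10 h 9 min; less 45 min break → 9 h 24 min
Sun: 09:14–13:18 = 4 h 4 min; less 45 min break → 3 h 19 min
Total worked: 34 h 29 min = 34.48 h.
Threshold 37.5 h → overtime 0 h 0 min, regular 34 h 29 min.

Regular 34.48 hours, overtime 0.00 hours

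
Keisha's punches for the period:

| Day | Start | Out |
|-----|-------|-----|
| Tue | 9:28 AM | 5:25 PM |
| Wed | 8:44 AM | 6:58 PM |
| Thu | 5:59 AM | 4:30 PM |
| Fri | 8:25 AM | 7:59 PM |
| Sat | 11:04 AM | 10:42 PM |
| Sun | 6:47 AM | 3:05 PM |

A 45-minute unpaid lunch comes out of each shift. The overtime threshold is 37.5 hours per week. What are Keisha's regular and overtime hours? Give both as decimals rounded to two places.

Regular 37.50 hours, overtime 18.20 hours

Tue: 9:28 AM–5:25 PM = 7 h 57 min; less 45 min break → 7 h 12 min
Wed: 8:44 AM–6:58 PM = 10 h 14 min; less 45 min break → 9 h 29 min
Thu: 5:59 AM–4:30 PM = 10 h 31 min; less 45 min break → 9 h 46 min
Fri: 8:25 AM–7:59 PM = 11 h 34 min; less 45 min break → 10 h 49 min
Sat: 11:04 AM–10:42 PM = 11 h 38 min; less 45 min break → 10 h 53 min
Sun: 6:47 AM–3:05 PM = 8 h 18 min; less 45 min break → 7 h 33 min
Total worked: 55 h 42 min = 55.70 h.
Threshold 37.5 h → overtime 18 h 12 min, regular 37 h 30 min.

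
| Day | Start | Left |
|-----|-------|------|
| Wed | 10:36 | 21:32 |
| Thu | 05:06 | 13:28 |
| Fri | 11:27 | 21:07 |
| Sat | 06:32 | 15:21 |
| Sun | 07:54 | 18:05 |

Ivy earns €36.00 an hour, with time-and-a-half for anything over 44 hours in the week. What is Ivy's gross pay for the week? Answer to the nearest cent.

Wed: 10:36–21:32 = 10 h 56 min
Thu: 05:06–13:28 = 8 h 22 min
Fri: 11:27–21:07 = 9 h 40 min
Sat: 06:32–15:21 = 8 h 49 min
Sun: 07:54–18:05 = 10 h 11 min
Total worked: 47 h 58 min = 2878 min.
Regular 44 h 0 min = 2640 min at €36.00/h; overtime 3 h 58 min = 238 min at €54.00/h.
Pay = (2640 × €36.00 + 238 × €54.00) ÷ 60 = €1798.20.

€1798.20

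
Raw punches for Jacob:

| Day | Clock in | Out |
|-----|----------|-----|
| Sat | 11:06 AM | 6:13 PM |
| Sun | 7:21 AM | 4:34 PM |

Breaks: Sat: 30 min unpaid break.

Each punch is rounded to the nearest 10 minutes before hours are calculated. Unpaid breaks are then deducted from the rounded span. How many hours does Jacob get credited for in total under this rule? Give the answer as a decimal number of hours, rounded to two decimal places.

Sat: in 11:06 AM→11:10 AM, out 6:13 PM→6:10 PM; 7 h 0 min − 30 min = 6 h 30 min
Sun: in 7:21 AM→7:20 AM, out 4:34 PM→4:30 PM; 9 h 10 min
Total credited: 15 h 40 min.

15.67 hours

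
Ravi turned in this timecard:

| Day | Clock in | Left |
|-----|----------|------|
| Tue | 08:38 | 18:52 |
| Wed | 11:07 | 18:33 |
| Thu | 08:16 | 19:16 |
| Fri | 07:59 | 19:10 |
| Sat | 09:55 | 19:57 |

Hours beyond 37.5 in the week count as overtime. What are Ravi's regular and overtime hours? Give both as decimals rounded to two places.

Tue: 08:38–18:52 = 10 h 14 min
Wed: 11:07–18:33 = 7 h 26 min
Thu: 08:16–19:16 = 11 h 0 min
Fri: 07:59–19:10 = 11 h 11 min
Sat: 09:55–19:57 = 10 h 2 min
Total worked: 49 h 53 min = 49.88 h.
Threshold 37.5 h → overtime 12 h 23 min, regular 37 h 30 min.

Regular 37.50 hours, overtime 12.38 hours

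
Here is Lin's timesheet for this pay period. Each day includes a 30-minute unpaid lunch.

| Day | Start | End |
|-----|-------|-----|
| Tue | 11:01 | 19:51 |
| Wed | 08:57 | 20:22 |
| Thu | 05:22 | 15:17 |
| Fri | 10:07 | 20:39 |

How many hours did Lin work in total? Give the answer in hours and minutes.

Tue: 11:01–19:51 = 8 h 50 min; less 30 min break → 8 h 20 min
Wed: 08:57–20:22 = 11 h 25 min; less 30 min break → 10 h 55 min
Thu: 05:22–15:17 = 9 h 55 min; less 30 min break → 9 h 25 min
Fri: 10:07–20:39 = 10 h 32 min; less 30 min break → 10 h 2 min
Total: 8 h 20 min + 10 h 55 min + 9 h 25 min + 10 h 2 min = 38 h 42 min.

38 h 42 min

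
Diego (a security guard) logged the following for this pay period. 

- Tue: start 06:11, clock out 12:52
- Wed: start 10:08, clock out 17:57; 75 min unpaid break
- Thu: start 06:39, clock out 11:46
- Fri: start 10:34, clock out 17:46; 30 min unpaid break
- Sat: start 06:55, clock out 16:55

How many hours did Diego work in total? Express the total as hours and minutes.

Tue: 06:11–12:52 = 6 h 41 min
Wed: 10:08–17:57 = 7 h 49 min; less 75 min break → 6 h 34 min
Thu: 06:39–11:46 = 5 h 7 min
Fri: 10:34–17:46 = 7 h 12 min; less 30 min break → 6 h 42 min
Sat: 06:55–16:55 = 10 h 0 min
Total: 6 h 41 min + 6 h 34 min + 5 h 7 min + 6 h 42 min + 10 h 0 min = 35 h 4 min.

35 h 4 min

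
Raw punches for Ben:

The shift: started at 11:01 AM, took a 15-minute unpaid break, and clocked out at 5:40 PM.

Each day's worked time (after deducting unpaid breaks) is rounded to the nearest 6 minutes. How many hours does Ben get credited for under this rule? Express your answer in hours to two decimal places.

The shift: 11:01 AM–5:40 PM = 6 h 39 min − 15 min = 6 h 24 min → rounds to 6 h 24 min

6.40 hours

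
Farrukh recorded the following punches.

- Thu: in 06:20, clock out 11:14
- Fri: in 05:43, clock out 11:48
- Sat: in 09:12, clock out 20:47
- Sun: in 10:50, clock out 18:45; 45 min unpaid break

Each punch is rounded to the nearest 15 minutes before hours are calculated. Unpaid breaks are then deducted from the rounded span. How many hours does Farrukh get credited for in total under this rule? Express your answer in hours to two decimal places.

29.75 hours

Thu: in 06:20→06:15, out 11:14→11:15; 5 h 0 min
Fri: in 05:43→05:45, out 11:48→11:45; 6 h 0 min
Sat: in 09:12→09:15, out 20:47→20:45; 11 h 30 min
Sun: in 10:50→10:45, out 18:45→18:45; 8 h 0 min − 45 min = 7 h 15 min
Total credited: 29 h 45 min.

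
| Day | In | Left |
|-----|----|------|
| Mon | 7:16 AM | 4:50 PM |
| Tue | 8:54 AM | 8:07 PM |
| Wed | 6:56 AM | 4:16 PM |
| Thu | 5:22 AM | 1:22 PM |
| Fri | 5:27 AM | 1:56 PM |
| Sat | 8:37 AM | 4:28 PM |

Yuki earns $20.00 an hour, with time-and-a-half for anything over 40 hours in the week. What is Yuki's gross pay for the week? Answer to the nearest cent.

$1233.50

Mon: 7:16 AM–4:50 PM = 9 h 34 min
Tue: 8:54 AM–8:07 PM = 11 h 13 min
Wed: 6:56 AM–4:16 PM = 9 h 20 min
Thu: 5:22 AM–1:22 PM = 8 h 0 min
Fri: 5:27 AM–1:56 PM = 8 h 29 min
Sat: 8:37 AM–4:28 PM = 7 h 51 min
Total worked: 54 h 27 min = 3267 min.
Regular 40 h 0 min = 2400 min at $20.00/h; overtime 14 h 27 min = 867 min at $30.00/h.
Pay = (2400 × $20.00 + 867 × $30.00) ÷ 60 = $1233.50.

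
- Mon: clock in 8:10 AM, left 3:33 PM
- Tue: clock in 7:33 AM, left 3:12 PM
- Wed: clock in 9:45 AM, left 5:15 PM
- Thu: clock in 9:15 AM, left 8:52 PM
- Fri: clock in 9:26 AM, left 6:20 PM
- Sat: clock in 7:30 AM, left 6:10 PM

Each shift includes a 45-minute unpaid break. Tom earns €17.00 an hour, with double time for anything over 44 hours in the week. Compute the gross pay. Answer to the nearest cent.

€925.37

Mon: 8:10 AM–3:33 PM = 7 h 23 min; less 45 min break → 6 h 38 min
Tue: 7:33 AM–3:12 PM = 7 h 39 min; less 45 min break → 6 h 54 min
Wed: 9:45 AM–5:15 PM = 7 h 30 min; less 45 min break → 6 h 45 min
Thu: 9:15 AM–8:52 PM = 11 h 37 min; less 45 min break → 10 h 52 min
Fri: 9:26 AM–6:20 PM = 8 h 54 min; less 45 min break → 8 h 9 min
Sat: 7:30 AM–6:10 PM = 10 h 40 min; less 45 min break → 9 h 55 min
Total worked: 49 h 13 min = 2953 min.
Regular 44 h 0 min = 2640 min at €17.00/h; overtime 5 h 13 min = 313 min at €34.00/h.
Pay = (2640 × €17.00 + 313 × €34.00) ÷ 60 = €925.37.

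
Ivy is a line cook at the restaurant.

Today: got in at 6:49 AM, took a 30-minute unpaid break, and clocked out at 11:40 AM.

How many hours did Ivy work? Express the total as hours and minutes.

Today: 6:49 AM–11:40 AM = 4 h 51 min; less 30 min break → 4 h 21 min

4 h 21 min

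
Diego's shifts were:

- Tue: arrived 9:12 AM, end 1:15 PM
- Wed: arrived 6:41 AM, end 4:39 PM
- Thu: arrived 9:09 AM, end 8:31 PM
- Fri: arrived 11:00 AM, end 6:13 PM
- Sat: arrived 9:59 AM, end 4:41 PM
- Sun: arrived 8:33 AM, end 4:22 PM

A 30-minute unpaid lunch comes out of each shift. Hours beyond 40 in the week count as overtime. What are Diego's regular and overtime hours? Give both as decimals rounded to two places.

Regular 40.00 hours, overtime 4.12 hours

Tue: 9:12 AM–1:15 PM = 4 h 3 min; less 30 min break → 3 h 33 min
Wed: 6:41 AM–4:39 PM = 9 h 58 min; less 30 min break → 9 h 28 min
Thu: 9:09 AM–8:31 PM = 11 h 22 min; less 30 min break → 10 h 52 min
Fri: 11:00 AM–6:13 PM = 7 h 13 min; less 30 min break → 6 h 43 min
Sat: 9:59 AM–4:41 PM = 6 h 42 min; less 30 min break → 6 h 12 min
Sun: 8:33 AM–4:22 PM = 7 h 49 min; less 30 min break → 7 h 19 min
Total worked: 44 h 7 min = 44.12 h.
Threshold 40 h → overtime 4 h 7 min, regular 40 h 0 min.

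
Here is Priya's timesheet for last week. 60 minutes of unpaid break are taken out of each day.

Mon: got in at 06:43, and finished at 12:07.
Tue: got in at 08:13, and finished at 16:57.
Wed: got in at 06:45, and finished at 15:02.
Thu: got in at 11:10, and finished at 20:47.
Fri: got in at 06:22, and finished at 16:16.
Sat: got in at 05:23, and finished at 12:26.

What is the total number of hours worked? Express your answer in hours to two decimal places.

42.98 hours

Mon: 06:43–12:07 = 5 h 24 min; less 60 min break → 4 h 24 min
Tue: 08:13–16:57 = 8 h 44 min; less 60 min break → 7 h 44 min
Wed: 06:45–15:02 = 8 h 17 min; less 60 min break → 7 h 17 min
Thu: 11:10–20:47 = 9 h 37 min; less 60 min break → 8 h 37 min
Fri: 06:22–16:16 = 9 h 54 min; less 60 min break → 8 h 54 min
Sat: 05:23–12:26 = 7 h 3 min; less 60 min break → 6 h 3 min
Total: 4 h 24 min + 7 h 44 min + 7 h 17 min + 8 h 37 min + 8 h 54 min + 6 h 3 min = 42 h 59 min.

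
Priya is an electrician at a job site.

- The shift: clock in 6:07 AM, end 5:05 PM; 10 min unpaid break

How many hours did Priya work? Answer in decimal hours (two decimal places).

The shift: 6:07 AM–5:05 PM = 10 h 58 min; less 10 min break → 10 h 48 min

10.80 hours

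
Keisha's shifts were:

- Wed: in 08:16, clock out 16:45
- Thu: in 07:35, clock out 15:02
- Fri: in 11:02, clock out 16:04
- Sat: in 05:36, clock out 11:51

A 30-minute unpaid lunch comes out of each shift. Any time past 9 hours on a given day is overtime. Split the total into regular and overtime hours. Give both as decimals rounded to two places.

Regular 25.22 hours, overtime 0.00 hours

Wed: 08:16–16:45 = 8 h 29 min; less 30 min break → 7 h 59 min
Thu: 07:35–15:02 = 7 h 27 min; less 30 min break → 6 h 57 min
Fri: 11:02–16:04 = 5 h 2 min; less 30 min break → 4 h 32 min
Sat: 05:36–11:51 = 6 h 15 min; less 30 min break → 5 h 45 min
Wed reg 7 h 59 min / OT 0 h 0 min; Thu reg 6 h 57 min / OT 0 h 0 min; Fri reg 4 h 32 min / OT 0 h 0 min; Sat reg 5 h 45 min / OT 0 h 0 min.
Totals: regular 25 h 13 min, overtime 0 h 0 min.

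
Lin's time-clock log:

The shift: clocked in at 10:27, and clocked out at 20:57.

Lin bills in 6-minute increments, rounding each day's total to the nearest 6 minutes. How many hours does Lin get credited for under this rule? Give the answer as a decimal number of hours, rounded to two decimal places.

The shift: 10:27–20:57 = 10 h 30 min → rounds to 10 h 30 min

10.50 hours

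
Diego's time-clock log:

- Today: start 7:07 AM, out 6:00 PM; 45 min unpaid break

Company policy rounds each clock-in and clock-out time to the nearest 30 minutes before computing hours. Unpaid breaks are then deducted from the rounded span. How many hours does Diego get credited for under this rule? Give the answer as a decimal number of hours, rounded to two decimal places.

10.25 hours

Today: in 7:07 AM→7:00 AM, out 6:00 PM→6:00 PM; 11 h 0 min − 45 min = 10 h 15 min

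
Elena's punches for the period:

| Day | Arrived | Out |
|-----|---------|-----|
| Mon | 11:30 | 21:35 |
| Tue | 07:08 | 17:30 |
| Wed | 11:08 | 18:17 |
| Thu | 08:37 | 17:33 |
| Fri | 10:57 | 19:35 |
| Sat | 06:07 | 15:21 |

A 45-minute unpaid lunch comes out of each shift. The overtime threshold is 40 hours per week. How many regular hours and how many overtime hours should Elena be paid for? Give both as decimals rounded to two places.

Regular 40.00 hours, overtime 9.90 hours

Mon: 11:30–21:35 = 10 h 5 min; less 45 min break → 9 h 20 min
Tue: 07:08–17:30 = 10 h 22 min; less 45 min break → 9 h 37 min
Wed: 11:08–18:17 = 7 h 9 min; less 45 min break → 6 h 24 min
Thu: 08:37–17:33 = 8 h 56 min; less 45 min break → 8 h 11 min
Fri: 10:57–19:35 = 8 h 38 min; less 45 min break → 7 h 53 min
Sat: 06:07–15:21 = 9 h 14 min; less 45 min break → 8 h 29 min
Total worked: 49 h 54 min = 49.90 h.
Threshold 40 h → overtime 9 h 54 min, regular 40 h 0 min.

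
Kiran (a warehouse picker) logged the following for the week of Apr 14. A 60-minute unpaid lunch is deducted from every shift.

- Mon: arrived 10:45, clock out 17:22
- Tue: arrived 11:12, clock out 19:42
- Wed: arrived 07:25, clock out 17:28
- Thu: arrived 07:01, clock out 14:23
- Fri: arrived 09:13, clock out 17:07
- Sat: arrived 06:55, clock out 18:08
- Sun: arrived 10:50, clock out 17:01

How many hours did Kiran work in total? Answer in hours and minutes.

Mon: 10:45–17:22 = 6 h 37 min; less 60 min break → 5 h 37 min
Tue: 11:12–19:42 = 8 h 30 min; less 60 min break → 7 h 30 min
Wed: 07:25–17:28 = 10 h 3 min; less 60 min break → 9 h 3 min
Thu: 07:01–14:23 = 7 h 22 min; less 60 min break → 6 h 22 min
Fri: 09:13–17:07 = 7 h 54 min; less 60 min break → 6 h 54 min
Sat: 06:55–18:08 = 11 h 13 min; less 60 min break → 10 h 13 min
Sun: 10:50–17:01 = 6 h 11 min; less 60 min break → 5 h 11 min
Total: 5 h 37 min + 7 h 30 min + 9 h 3 min + 6 h 22 min + 6 h 54 min + 10 h 13 min + 5 h 11 min = 50 h 50 min.

50 h 50 min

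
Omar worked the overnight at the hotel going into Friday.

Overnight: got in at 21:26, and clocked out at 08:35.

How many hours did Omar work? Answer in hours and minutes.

11 h 9 min

Overnight: 21:26 → midnight = 2 h 34 min; midnight → 08:35 = 8 h 35 min; span 11 h 9 min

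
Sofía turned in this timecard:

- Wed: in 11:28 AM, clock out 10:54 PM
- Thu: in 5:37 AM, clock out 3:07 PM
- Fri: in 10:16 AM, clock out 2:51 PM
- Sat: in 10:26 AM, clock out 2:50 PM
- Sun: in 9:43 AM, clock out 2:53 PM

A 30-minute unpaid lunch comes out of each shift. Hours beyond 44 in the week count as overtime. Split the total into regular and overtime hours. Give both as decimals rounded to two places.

Regular 32.58 hours, overtime 0.00 hours

Wed: 11:28 AM–10:54 PM = 11 h 26 min; less 30 min break → 10 h 56 min
Thu: 5:37 AM–3:07 PM = 9 h 30 min; less 30 min break → 9 h 0 min
Fri: 10:16 AM–2:51 PM = 4 h 35 min; less 30 min break → 4 h 5 min
Sat: 10:26 AM–2:50 PM = 4 h 24 min; less 30 min break → 3 h 54 min
Sun: 9:43 AM–2:53 PM = 5 h 10 min; less 30 min break → 4 h 40 min
Total worked: 32 h 35 min = 32.58 h.
Threshold 44 h → overtime 0 h 0 min, regular 32 h 35 min.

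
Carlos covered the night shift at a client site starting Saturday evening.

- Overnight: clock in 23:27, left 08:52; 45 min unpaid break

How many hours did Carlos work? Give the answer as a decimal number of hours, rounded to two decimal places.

Overnight: 23:27 → midnight = 0 h 33 min; midnight → 08:52 = 8 h 52 min; span 9 h 25 min; less 45 min break → 8 h 40 min

8.67 hours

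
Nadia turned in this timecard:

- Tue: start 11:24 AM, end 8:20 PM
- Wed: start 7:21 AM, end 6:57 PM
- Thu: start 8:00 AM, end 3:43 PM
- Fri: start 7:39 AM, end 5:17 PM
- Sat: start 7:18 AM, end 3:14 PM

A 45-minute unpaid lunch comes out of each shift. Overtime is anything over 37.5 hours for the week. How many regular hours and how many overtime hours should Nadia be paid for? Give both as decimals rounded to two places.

Regular 37.50 hours, overtime 4.57 hours

Tue: 11:24 AM–8:20 PM = 8 h 56 min; less 45 min break → 8 h 11 min
Wed: 7:21 AM–6:57 PM = 11 h 36 min; less 45 min break → 10 h 51 min
Thu: 8:00 AM–3:43 PM = 7 h 43 min; less 45 min break → 6 h 58 min
Fri: 7:39 AM–5:17 PM = 9 h 38 min; less 45 min break → 8 h 53 min
Sat: 7:18 AM–3:14 PM = 7 h 56 min; less 45 min break → 7 h 11 min
Total worked: 42 h 4 min = 42.07 h.
Threshold 37.5 h → overtime 4 h 34 min, regular 37 h 30 min.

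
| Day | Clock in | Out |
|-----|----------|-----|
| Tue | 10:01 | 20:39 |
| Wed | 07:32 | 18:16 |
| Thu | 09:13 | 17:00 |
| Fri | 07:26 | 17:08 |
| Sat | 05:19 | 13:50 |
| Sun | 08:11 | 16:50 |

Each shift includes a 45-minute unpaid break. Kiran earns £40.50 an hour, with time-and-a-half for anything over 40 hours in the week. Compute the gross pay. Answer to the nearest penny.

Tue: 10:01–20:39 = 10 h 38 min; less 45 min break → 9 h 53 min
Wed: 07:32–18:16 = 10 h 44 min; less 45 min break → 9 h 59 min
Thu: 09:13–17:00 = 7 h 47 min; less 45 min break → 7 h 2 min
Fri: 07:26–17:08 = 9 h 42 min; less 45 min break → 8 h 57 min
Sat: 05:19–13:50 = 8 h 31 min; less 45 min break → 7 h 46 min
Sun: 08:11–16:50 = 8 h 39 min; less 45 min break → 7 h 54 min
Total worked: 51 h 31 min = 3091 min.
Regular 40 h 0 min = 2400 min at £40.50/h; overtime 11 h 31 min = 691 min at £60.75/h.
Pay = (2400 × £40.50 + 691 × £60.75) ÷ 60 = £2319.64.

£2319.64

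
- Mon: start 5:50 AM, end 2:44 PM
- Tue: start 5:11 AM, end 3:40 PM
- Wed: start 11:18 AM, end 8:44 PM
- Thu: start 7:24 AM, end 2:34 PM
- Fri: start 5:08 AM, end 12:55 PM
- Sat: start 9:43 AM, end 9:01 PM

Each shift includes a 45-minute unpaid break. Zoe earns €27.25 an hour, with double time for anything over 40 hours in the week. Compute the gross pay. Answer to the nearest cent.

Mon: 5:50 AM–2:44 PM = 8 h 54 min; less 45 min break → 8 h 9 min
Tue: 5:11 AM–3:40 PM = 10 h 29 min; less 45 min break → 9 h 44 min
Wed: 11:18 AM–8:44 PM = 9 h 26 min; less 45 min break → 8 h 41 min
Thu: 7:24 AM–2:34 PM = 7 h 10 min; less 45 min break → 6 h 25 min
Fri: 5:08 AM–12:55 PM = 7 h 47 min; less 45 min break → 7 h 2 min
Sat: 9:43 AM–9:01 PM = 11 h 18 min; less 45 min break → 10 h 33 min
Total worked: 50 h 34 min = 3034 min.
Regular 40 h 0 min = 2400 min at €27.25/h; overtime 10 h 34 min = 634 min at €54.50/h.
Pay = (2400 × €27.25 + 634 × €54.50) ÷ 60 = €1665.88.

€1665.88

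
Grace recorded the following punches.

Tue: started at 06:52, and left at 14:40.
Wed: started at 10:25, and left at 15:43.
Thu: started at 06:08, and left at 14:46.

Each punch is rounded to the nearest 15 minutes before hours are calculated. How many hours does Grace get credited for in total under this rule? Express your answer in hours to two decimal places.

Tue: in 06:52→06:45, out 14:40→14:45; 8 h 0 min
Wed: in 10:25→10:30, out 15:43→15:45; 5 h 15 min
Thu: in 06:08→06:15, out 14:46→14:45; 8 h 30 min
Total credited: 21 h 45 min.

21.75 hours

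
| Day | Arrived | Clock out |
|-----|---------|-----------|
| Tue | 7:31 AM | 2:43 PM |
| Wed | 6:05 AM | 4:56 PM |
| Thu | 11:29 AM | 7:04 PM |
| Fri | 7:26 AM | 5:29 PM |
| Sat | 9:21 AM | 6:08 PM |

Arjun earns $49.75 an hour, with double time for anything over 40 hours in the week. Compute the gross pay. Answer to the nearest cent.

$2434.43

Tue: 7:31 AM–2:43 PM = 7 h 12 min
Wed: 6:05 AM–4:56 PM = 10 h 51 min
Thu: 11:29 AM–7:04 PM = 7 h 35 min
Fri: 7:26 AM–5:29 PM = 10 h 3 min
Sat: 9:21 AM–6:08 PM = 8 h 47 min
Total worked: 44 h 28 min = 2668 min.
Regular 40 h 0 min = 2400 min at $49.75/h; overtime 4 h 28 min = 268 min at $99.50/h.
Pay = (2400 × $49.75 + 268 × $99.50) ÷ 60 = $2434.43.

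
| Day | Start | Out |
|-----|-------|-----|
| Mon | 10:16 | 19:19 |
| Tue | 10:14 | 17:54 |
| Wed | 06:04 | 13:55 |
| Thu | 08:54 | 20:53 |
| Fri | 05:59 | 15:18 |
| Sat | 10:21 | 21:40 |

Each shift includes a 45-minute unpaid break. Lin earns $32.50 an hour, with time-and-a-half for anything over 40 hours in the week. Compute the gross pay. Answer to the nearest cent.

$1918.31

Mon: 10:16–19:19 = 9 h 3 min; less 45 min break → 8 h 18 min
Tue: 10:14–17:54 = 7 h 40 min; less 45 min break → 6 h 55 min
Wed: 06:04–13:55 = 7 h 51 min; less 45 min break → 7 h 6 min
Thu: 08:54–20:53 = 11 h 59 min; less 45 min break → 11 h 14 min
Fri: 05:59–15:18 = 9 h 19 min; less 45 min break → 8 h 34 min
Sat: 10:21–21:40 = 11 h 19 min; less 45 min break → 10 h 34 min
Total worked: 52 h 41 min = 3161 min.
Regular 40 h 0 min = 2400 min at $32.50/h; overtime 12 h 41 min = 761 min at $48.75/h.
Pay = (2400 × $32.50 + 761 × $48.75) ÷ 60 = $1918.31.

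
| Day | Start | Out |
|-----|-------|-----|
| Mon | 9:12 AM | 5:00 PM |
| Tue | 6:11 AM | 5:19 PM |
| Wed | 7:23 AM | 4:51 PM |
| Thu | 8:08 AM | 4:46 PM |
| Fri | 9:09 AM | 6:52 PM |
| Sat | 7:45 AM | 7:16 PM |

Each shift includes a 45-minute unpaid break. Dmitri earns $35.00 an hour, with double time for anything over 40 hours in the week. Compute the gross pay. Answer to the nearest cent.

Mon: 9:12 AM–5:00 PM = 7 h 48 min; less 45 min break → 7 h 3 min
Tue: 6:11 AM–5:19 PM = 11 h 8 min; less 45 min break → 10 h 23 min
Wed: 7:23 AM–4:51 PM = 9 h 28 min; less 45 min break → 8 h 43 min
Thu: 8:08 AM–4:46 PM = 8 h 38 min; less 45 min break → 7 h 53 min
Fri: 9:09 AM–6:52 PM = 9 h 43 min; less 45 min break → 8 h 58 min
Sat: 7:45 AM–7:16 PM = 11 h 31 min; less 45 min break → 10 h 46 min
Total worked: 53 h 46 min = 3226 min.
Regular 40 h 0 min = 2400 min at $35.00/h; overtime 13 h 46 min = 826 min at $70.00/h.
Pay = (2400 × $35.00 + 826 × $70.00) ÷ 60 = $2363.67.

$2363.67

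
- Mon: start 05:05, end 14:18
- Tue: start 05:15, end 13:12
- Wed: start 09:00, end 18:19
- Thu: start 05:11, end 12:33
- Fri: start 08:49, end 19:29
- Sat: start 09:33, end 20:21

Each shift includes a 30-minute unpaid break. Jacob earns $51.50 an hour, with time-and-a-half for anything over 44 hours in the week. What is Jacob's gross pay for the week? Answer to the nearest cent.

$2908.46

Mon: 05:05–14:18 = 9 h 13 min; less 30 min break → 8 h 43 min
Tue: 05:15–13:12 = 7 h 57 min; less 30 min break → 7 h 27 min
Wed: 09:00–18:19 = 9 h 19 min; less 30 min break → 8 h 49 min
Thu: 05:11–12:33 = 7 h 22 min; less 30 min break → 6 h 52 min
Fri: 08:49–19:29 = 10 h 40 min; less 30 min break → 10 h 10 min
Sat: 09:33–20:21 = 10 h 48 min; less 30 min break → 10 h 18 min
Total worked: 52 h 19 min = 3139 min.
Regular 44 h 0 min = 2640 min at $51.50/h; overtime 8 h 19 min = 499 min at $77.25/h.
Pay = (2640 × $51.50 + 499 × $77.25) ÷ 60 = $2908.46.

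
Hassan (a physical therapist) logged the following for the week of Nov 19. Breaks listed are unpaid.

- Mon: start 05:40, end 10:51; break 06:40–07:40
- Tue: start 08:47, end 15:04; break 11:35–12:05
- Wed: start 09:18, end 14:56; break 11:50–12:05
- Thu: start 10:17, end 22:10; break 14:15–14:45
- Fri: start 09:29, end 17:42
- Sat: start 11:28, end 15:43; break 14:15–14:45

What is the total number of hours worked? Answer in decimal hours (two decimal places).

38.70 hours

Mon: 05:40–10:51 = 5 h 11 min; less 60 min break → 4 h 11 min
Tue: 08:47–15:04 = 6 h 17 min; less 30 min break → 5 h 47 min
Wed: 09:18–14:56 = 5 h 38 min; less 15 min break → 5 h 23 min
Thu: 10:17–22:10 = 11 h 53 min; less 30 min break → 11 h 23 min
Fri: 09:29–17:42 = 8 h 13 min
Sat: 11:28–15:43 = 4 h 15 min; less 30 min break → 3 h 45 min
Total: 4 h 11 min + 5 h 47 min + 5 h 23 min + 11 h 23 min + 8 h 13 min + 3 h 45 min = 38 h 42 min.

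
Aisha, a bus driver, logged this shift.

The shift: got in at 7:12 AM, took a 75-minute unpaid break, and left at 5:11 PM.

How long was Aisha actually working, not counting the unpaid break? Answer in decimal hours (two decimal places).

The shift: 7:12 AM–5:11 PM = 9 h 59 min; less 75 min break → 8 h 44 min

8.73 hours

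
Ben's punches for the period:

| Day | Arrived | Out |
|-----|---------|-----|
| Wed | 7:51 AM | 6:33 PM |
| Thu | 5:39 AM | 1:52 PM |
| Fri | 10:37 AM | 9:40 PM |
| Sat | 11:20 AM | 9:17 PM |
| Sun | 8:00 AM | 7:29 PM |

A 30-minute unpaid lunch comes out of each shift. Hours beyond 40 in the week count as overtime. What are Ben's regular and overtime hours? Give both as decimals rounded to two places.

Wed: 7:51 AM–6:33 PM = 10 h 42 min; less 30 min break → 10 h 12 min
Thu: 5:39 AM–1:52 PM = 8 h 13 min; less 30 min break → 7 h 43 min
Fri: 10:37 AM–9:40 PM = 11 h 3 min; less 30 min break → 10 h 33 min
Sat: 11:20 AM–9:17 PM = 9 h 57 min; less 30 min break → 9 h 27 min
Sun: 8:00 AM–7:29 PM = 11 h 29 min; less 30 min break → 10 h 59 min
Total worked: 48 h 54 min = 48.90 h.
Threshold 40 h → overtime 8 h 54 min, regular 40 h 0 min.

Regular 40.00 hours, overtime 8.90 hours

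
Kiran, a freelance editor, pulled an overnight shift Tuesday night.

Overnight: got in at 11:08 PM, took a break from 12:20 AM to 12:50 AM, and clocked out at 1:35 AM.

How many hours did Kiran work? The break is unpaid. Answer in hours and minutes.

1 h 57 min

Overnight: 11:08 PM → midnight = 0 h 52 min; midnight → 1:35 AM = 1 h 35 min; span 2 h 27 min; less 30 min break → 1 h 57 min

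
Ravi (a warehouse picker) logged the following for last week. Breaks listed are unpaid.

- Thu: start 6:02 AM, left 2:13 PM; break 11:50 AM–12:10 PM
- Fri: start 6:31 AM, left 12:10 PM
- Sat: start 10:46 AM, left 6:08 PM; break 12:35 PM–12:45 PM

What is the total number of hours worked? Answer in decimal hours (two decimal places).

Thu: 6:02 AM–2:13 PM = 8 h 11 min; less 20 min break → 7 h 51 min
Fri: 6:31 AM–12:10 PM = 5 h 39 min
Sat: 10:46 AM–6:08 PM = 7 h 22 min; less 10 min break → 7 h 12 min
Total: 7 h 51 min + 5 h 39 min + 7 h 12 min = 20 h 42 min.

20.70 hours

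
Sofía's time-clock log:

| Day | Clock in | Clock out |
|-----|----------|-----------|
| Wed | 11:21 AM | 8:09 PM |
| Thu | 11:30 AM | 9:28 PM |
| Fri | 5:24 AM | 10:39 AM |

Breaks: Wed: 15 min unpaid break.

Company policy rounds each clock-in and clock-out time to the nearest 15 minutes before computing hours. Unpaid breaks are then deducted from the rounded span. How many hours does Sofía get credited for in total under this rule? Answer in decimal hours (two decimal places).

Wed: in 11:21 AM→11:15 AM, out 8:09 PM→8:15 PM; 9 h 0 min − 15 min = 8 h 45 min
Thu: in 11:30 AM→11:30 AM, out 9:28 PM→9:30 PM; 10 h 0 min
Fri: in 5:24 AM→5:30 AM, out 10:39 AM→10:45 AM; 5 h 15 min
Total credited: 24 h 0 min.

24.00 hours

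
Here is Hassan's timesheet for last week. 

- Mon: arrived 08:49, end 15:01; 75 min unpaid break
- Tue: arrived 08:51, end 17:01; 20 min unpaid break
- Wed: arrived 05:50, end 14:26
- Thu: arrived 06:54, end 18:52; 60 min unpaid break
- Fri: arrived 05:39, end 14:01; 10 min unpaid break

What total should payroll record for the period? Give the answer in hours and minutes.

40 h 33 min

Mon: 08:49–15:01 = 6 h 12 min; less 75 min break → 4 h 57 min
Tue: 08:51–17:01 = 8 h 10 min; less 20 min break → 7 h 50 min
Wed: 05:50–14:26 = 8 h 36 min
Thu: 06:54–18:52 = 11 h 58 min; less 60 min break → 10 h 58 min
Fri: 05:39–14:01 = 8 h 22 min; less 10 min break → 8 h 12 min
Total: 4 h 57 min + 7 h 50 min + 8 h 36 min + 10 h 58 min + 8 h 12 min = 40 h 33 min.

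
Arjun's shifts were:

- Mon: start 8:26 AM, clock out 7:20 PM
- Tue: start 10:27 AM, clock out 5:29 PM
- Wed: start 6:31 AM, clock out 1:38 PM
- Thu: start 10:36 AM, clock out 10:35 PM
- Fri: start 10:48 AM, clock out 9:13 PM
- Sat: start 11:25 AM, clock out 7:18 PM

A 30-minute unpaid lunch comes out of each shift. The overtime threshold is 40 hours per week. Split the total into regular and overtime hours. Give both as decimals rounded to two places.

Mon: 8:26 AM–7:20 PM = 10 h 54 min; less 30 min break → 10 h 24 min
Tue: 10:27 AM–5:29 PM = 7 h 2 min; less 30 min break → 6 h 32 min
Wed: 6:31 AM–1:38 PM = 7 h 7 min; less 30 min break → 6 h 37 min
Thu: 10:36 AM–10:35 PM = 11 h 59 min; less 30 min break → 11 h 29 min
Fri: 10:48 AM–9:13 PM = 10 h 25 min; less 30 min break → 9 h 55 min
Sat: 11:25 AM–7:18 PM = 7 h 53 min; less 30 min break → 7 h 23 min
Total worked: 52 h 20 min = 52.33 h.
Threshold 40 h → overtime 12 h 20 min, regular 40 h 0 min.

Regular 40.00 hours, overtime 12.33 hours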